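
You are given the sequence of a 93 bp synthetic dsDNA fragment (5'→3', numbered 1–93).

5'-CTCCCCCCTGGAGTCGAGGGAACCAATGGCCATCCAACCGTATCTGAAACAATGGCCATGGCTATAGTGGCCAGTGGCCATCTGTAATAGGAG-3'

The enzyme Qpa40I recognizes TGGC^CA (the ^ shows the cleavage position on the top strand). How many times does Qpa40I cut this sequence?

4

TGGCCA occurs starting at positions 27, 53, 68, 75.
Qpa40I cuts at 4 sites.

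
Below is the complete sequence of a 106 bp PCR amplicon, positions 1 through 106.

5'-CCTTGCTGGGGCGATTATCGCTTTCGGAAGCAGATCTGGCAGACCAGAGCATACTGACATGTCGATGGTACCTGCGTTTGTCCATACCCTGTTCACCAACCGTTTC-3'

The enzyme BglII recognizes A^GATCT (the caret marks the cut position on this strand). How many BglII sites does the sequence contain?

AGATCT occurs starting at position 32.
BglII cuts at 1 site.

1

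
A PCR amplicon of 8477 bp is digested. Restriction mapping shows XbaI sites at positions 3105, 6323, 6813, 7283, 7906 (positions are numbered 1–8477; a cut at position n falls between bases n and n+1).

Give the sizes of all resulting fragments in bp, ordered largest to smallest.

3218, 3105, 623, 571, 490, 470 bp

Linear molecule, 5 cuts → 6 fragments:
  3105 − 0 = 3105 bp
  6323 − 3105 = 3218 bp
  6813 − 6323 = 490 bp
  7283 − 6813 = 470 bp
  7906 − 7283 = 623 bp
  8477 − 7906 = 571 bp
Sorted largest to smallest: 3218, 3105, 623, 571, 490, 470 bp.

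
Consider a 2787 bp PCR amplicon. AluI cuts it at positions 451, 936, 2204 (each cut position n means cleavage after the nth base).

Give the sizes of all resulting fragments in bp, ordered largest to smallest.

Linear molecule, 3 cuts → 4 fragments:
  451 − 0 = 451 bp
  936 − 451 = 485 bp
  2204 − 936 = 1268 bp
  2787 − 2204 = 583 bp
Sorted largest to smallest: 1268, 583, 485, 451 bp.

1268, 583, 485, 451 bp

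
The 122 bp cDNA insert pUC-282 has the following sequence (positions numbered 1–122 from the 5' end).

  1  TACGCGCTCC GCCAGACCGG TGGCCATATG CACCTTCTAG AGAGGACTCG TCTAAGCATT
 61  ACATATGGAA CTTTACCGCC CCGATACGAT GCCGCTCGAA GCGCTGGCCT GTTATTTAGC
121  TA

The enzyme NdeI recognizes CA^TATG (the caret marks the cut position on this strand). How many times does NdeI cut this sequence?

CATATG occurs starting at positions 25, 62.
NdeI cuts at 2 sites.

2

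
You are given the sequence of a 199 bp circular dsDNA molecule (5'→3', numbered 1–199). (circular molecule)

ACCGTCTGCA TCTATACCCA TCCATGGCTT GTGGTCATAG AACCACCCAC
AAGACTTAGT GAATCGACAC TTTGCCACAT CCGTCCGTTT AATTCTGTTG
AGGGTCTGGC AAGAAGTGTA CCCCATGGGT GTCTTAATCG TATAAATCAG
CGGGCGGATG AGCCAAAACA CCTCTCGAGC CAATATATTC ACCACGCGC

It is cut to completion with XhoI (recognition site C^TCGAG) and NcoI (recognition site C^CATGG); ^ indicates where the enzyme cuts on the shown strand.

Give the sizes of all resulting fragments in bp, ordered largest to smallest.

The XhoI site (CTCGAG) starts at position 174.
XhoI cuts after the first base of each site, so after position 174.
NcoI sites (CCATGG) start at positions 22, 123.
NcoI cuts after the first base of each site, so after positions 22, 123.
Combined cut positions: 22, 123, 174.
Circular molecule, 3 cuts → 3 fragments:
  23–123 → 101 bp
  124–174 → 51 bp
  175–199 then 1–22 → 25 + 22 = 47 bp
Sorted largest to smallest: 101, 51, 47 bp.

101, 51, 47 bp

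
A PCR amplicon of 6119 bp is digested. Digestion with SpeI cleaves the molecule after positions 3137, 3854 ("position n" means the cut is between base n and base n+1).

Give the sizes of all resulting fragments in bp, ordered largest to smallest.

3137, 2265, 717 bp

Linear molecule, 2 cuts → 3 fragments:
  3137 − 0 = 3137 bp
  3854 − 3137 = 717 bp
  6119 − 3854 = 2265 bp
Sorted largest to smallest: 3137, 2265, 717 bp.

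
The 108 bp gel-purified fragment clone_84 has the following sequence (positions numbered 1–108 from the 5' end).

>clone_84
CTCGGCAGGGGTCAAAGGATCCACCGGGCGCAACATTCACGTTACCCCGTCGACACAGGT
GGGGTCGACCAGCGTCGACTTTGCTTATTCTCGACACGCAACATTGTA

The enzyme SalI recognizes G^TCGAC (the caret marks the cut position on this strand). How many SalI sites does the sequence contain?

GTCGAC occurs starting at positions 49, 64, 74.
SalI cuts at 3 sites.

3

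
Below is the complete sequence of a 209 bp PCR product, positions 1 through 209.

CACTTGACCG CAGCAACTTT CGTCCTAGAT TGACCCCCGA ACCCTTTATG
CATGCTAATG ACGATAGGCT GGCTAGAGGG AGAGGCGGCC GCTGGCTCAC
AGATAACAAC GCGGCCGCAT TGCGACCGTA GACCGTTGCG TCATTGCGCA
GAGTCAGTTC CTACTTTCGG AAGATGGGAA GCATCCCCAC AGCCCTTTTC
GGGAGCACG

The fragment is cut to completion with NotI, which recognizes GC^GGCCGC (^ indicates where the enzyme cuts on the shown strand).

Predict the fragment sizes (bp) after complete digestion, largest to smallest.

97, 86, 26 bp

NotI sites (GCGGCCGC) start at positions 85, 111.
NotI cuts after base 2 of each site, so after positions 86, 112.
Linear molecule, 2 cuts → 3 fragments:
  1–86 → 86 bp
  87–112 → 26 bp
  113–209 → 97 bp
Sorted largest to smallest: 97, 86, 26 bp.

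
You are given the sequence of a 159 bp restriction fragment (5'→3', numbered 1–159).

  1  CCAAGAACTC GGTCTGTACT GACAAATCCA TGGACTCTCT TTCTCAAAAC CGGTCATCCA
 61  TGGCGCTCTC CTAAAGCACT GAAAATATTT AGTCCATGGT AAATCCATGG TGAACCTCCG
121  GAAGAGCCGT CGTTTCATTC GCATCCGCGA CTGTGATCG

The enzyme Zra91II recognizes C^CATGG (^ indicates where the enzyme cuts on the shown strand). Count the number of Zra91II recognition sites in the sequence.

4

CCATGG occurs starting at positions 28, 58, 94, 105.
Zra91II cuts at 4 sites.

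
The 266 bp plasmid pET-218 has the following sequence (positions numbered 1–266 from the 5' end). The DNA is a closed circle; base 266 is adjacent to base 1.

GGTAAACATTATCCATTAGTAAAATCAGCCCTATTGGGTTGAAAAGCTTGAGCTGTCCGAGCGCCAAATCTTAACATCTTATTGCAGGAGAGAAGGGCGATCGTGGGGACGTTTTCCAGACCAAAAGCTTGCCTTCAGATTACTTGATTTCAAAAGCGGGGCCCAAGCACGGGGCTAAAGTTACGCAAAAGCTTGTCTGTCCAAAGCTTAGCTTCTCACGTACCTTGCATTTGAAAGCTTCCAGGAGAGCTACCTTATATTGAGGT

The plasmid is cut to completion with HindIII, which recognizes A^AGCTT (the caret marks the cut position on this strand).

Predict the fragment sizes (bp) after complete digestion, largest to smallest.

81, 75, 64, 31, 15 bp

HindIII sites (AAGCTT) start at positions 44, 125, 189, 204, 235.
HindIII cuts after the first base of each site, so after positions 44, 125, 189, 204, 235.
Circular molecule, 5 cuts → 5 fragments:
  45–125 → 81 bp
  126–189 → 64 bp
  190–204 → 15 bp
  205–235 → 31 bp
  236–266 then 1–44 → 31 + 44 = 75 bp
Sorted largest to smallest: 81, 75, 64, 31, 15 bp.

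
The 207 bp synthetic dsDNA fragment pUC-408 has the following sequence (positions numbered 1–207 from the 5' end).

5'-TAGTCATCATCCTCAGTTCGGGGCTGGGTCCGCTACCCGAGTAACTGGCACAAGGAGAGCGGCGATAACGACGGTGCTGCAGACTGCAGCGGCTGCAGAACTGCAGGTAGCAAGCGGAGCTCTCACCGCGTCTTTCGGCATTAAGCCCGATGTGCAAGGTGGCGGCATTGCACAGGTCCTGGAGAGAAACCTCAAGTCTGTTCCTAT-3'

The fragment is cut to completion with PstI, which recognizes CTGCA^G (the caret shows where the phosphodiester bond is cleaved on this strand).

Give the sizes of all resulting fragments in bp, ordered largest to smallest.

PstI sites (CTGCAG) start at positions 77, 84, 93, 101.
PstI cuts after base 5 of each site (before the last base), so after positions 81, 88, 97, 105.
Linear molecule, 4 cuts → 5 fragments:
  1–81 → 81 bp
  82–88 → 7 bp
  89–97 → 9 bp
  98–105 → 8 bp
  106–207 → 102 bp
Sorted largest to smallest: 102, 81, 9, 8, 7 bp.

102, 81, 9, 8, 7 bp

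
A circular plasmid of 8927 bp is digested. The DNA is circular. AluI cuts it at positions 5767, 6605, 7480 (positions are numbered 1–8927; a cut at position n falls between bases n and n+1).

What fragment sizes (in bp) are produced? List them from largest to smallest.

Circular molecule, 3 cuts → 3 fragments:
  6605 − 5767 = 838 bp
  7480 − 6605 = 875 bp
  wrap: 8927 − 7480 + 5767 = 7214 bp
Sorted largest to smallest: 7214, 875, 838 bp.

7214, 875, 838 bp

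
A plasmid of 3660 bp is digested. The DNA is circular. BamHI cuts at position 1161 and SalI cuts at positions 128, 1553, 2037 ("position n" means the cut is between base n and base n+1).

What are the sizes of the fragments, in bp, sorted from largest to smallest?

1751, 1033, 484, 392 bp

Combined cut positions (sorted): 128, 1161, 1553, 2037.
Circular molecule, 4 cuts → 4 fragments:
  1161 − 128 = 1033 bp
  1553 − 1161 = 392 bp
  2037 − 1553 = 484 bp
  wrap: 3660 − 2037 + 128 = 1751 bp
Sorted largest to smallest: 1751, 1033, 484, 392 bp.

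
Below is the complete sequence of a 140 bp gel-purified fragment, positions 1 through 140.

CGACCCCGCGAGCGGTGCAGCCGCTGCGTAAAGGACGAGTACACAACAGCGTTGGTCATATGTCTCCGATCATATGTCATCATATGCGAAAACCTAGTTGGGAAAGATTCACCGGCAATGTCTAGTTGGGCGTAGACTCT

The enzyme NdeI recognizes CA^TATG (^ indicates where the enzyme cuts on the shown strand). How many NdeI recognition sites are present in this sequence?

CATATG occurs starting at positions 57, 71, 81.
NdeI cuts at 3 sites.

3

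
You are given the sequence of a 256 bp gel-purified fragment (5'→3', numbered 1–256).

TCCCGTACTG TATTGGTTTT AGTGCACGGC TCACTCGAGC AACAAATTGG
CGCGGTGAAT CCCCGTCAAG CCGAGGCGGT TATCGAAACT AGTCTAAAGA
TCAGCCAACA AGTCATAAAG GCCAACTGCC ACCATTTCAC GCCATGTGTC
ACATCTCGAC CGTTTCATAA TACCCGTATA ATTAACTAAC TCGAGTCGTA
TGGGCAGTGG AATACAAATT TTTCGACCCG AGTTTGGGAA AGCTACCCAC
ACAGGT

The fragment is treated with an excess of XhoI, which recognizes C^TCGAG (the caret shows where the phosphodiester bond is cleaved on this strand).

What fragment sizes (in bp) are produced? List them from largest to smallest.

XhoI sites (CTCGAG) start at positions 34, 190.
XhoI cuts after the first base of each site, so after positions 34, 190.
Linear molecule, 2 cuts → 3 fragments:
  1–34 → 34 bp
  35–190 → 156 bp
  191–256 → 66 bp
Sorted largest to smallest: 156, 66, 34 bp.

156, 66, 34 bp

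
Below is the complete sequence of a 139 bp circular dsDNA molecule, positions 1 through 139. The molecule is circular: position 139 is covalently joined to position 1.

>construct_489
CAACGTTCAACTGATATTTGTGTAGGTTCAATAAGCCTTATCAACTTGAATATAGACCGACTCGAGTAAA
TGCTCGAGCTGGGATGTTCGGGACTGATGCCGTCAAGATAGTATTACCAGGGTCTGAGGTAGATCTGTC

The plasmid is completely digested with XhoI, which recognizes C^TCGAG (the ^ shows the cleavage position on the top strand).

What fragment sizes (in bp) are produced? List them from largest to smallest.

127, 12 bp

XhoI sites (CTCGAG) start at positions 61, 73.
XhoI cuts after the first base of each site, so after positions 61, 73.
Circular molecule, 2 cuts → 2 fragments:
  62–73 → 12 bp
  74–139 then 1–61 → 66 + 61 = 127 bp
Sorted largest to smallest: 127, 12 bp.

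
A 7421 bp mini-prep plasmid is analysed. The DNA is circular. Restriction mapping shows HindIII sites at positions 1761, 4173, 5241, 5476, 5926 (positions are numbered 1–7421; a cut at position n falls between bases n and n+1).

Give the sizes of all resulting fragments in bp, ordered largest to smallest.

3256, 2412, 1068, 450, 235 bp

Circular molecule, 5 cuts → 5 fragments:
  4173 − 1761 = 2412 bp
  5241 − 4173 = 1068 bp
  5476 − 5241 = 235 bp
  5926 − 5476 = 450 bp
  wrap: 7421 − 5926 + 1761 = 3256 bp
Sorted largest to smallest: 3256, 2412, 1068, 450, 235 bp.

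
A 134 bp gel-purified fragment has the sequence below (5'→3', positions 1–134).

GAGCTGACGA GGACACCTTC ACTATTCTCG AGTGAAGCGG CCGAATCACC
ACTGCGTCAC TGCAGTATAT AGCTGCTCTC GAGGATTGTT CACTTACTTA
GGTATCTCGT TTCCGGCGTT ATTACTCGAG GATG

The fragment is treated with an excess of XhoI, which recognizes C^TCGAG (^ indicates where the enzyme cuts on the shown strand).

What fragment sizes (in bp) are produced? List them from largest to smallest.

XhoI sites (CTCGAG) start at positions 27, 78, 125.
XhoI cuts after the first base of each site, so after positions 27, 78, 125.
Linear molecule, 3 cuts → 4 fragments:
  1–27 → 27 bp
  28–78 → 51 bp
  79–125 → 47 bp
  126–134 → 9 bp
Sorted largest to smallest: 51, 47, 27, 9 bp.

51, 47, 27, 9 bp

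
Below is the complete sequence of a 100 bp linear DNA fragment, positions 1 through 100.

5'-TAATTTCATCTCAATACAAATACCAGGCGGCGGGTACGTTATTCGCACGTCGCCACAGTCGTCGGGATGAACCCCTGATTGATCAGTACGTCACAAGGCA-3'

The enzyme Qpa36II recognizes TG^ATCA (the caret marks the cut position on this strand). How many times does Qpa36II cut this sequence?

TGATCA occurs starting at position 80.
Qpa36II cuts at 1 site.

1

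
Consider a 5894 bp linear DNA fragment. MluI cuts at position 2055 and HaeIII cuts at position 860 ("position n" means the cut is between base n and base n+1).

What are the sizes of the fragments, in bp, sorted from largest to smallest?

3839, 1195, 860 bp

Combined cut positions (sorted): 860, 2055.
Linear molecule, 2 cuts → 3 fragments:
  860 − 0 = 860 bp
  2055 − 860 = 1195 bp
  5894 − 2055 = 3839 bp
Sorted largest to smallest: 3839, 1195, 860 bp.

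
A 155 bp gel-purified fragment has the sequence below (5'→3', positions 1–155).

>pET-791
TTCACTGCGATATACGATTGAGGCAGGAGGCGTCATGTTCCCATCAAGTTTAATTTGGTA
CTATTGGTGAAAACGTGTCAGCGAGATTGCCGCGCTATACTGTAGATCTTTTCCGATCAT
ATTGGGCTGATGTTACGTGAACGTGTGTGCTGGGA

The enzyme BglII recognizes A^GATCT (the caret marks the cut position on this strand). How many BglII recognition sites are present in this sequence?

1

AGATCT occurs starting at position 104.
BglII cuts at 1 site.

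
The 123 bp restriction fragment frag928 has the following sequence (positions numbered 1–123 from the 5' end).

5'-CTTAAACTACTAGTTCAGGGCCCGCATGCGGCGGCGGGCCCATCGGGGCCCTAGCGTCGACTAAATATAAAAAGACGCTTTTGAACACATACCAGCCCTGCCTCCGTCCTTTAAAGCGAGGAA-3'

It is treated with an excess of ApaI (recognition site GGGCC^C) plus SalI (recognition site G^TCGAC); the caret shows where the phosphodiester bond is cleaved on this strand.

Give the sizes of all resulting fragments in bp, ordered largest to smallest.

67, 22, 18, 10, 6 bp

ApaI sites (GGGCCC) start at positions 18, 36, 46.
ApaI cuts after base 5 of each site (before the last base), so after positions 22, 40, 50.
The SalI site (GTCGAC) starts at position 56.
SalI cuts after the first base of each site, so after position 56.
Combined cut positions: 22, 40, 50, 56.
Linear molecule, 4 cuts → 5 fragments:
  1–22 → 22 bp
  23–40 → 18 bp
  41–50 → 10 bp
  51–56 → 6 bp
  57–123 → 67 bp
Sorted largest to smallest: 67, 22, 18, 10, 6 bp.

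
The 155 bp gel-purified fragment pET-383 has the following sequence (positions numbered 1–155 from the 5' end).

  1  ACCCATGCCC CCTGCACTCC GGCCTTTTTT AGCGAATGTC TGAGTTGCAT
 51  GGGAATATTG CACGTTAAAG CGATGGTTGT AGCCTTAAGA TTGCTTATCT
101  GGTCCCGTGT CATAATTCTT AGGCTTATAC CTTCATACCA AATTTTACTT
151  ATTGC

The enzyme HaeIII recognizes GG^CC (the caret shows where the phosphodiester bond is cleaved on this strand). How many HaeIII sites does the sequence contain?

1

GGCC occurs starting at position 21.
HaeIII cuts at 1 site.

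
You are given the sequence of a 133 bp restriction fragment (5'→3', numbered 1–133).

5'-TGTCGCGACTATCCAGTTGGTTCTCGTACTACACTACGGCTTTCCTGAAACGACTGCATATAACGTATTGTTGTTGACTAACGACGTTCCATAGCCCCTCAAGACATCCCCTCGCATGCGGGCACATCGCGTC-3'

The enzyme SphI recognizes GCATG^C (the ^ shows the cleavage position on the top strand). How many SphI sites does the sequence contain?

GCATGC occurs starting at position 114.
SphI cuts at 1 site.

1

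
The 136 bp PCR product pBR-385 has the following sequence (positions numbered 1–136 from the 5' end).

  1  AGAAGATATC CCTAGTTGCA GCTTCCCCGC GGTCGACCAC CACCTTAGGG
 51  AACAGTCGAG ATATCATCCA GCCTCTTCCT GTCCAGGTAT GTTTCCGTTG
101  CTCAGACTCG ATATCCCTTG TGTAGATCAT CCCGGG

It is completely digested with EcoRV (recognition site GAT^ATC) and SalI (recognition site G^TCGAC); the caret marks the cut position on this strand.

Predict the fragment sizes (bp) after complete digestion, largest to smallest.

EcoRV sites (GATATC) start at positions 5, 60, 110.
EcoRV cuts after base 3 of each site, so after positions 7, 62, 112.
The SalI site (GTCGAC) starts at position 32.
SalI cuts after the first base of each site, so after position 32.
Combined cut positions: 7, 32, 62, 112.
Linear molecule, 4 cuts → 5 fragments:
  1–7 → 7 bp
  8–32 → 25 bp
  33–62 → 30 bp
  63–112 → 50 bp
  113–136 → 24 bp
Sorted largest to smallest: 50, 30, 25, 24, 7 bp.

50, 30, 25, 24, 7 bp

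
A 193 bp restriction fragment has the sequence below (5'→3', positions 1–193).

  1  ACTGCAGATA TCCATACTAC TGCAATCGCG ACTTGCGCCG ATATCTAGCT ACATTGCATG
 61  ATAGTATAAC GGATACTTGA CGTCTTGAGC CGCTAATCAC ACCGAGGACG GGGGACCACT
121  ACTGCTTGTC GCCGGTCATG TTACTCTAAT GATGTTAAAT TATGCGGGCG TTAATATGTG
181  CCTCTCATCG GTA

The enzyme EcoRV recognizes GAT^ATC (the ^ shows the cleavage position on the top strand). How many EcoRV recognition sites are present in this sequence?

GATATC occurs starting at positions 7, 40.
EcoRV cuts at 2 sites.

2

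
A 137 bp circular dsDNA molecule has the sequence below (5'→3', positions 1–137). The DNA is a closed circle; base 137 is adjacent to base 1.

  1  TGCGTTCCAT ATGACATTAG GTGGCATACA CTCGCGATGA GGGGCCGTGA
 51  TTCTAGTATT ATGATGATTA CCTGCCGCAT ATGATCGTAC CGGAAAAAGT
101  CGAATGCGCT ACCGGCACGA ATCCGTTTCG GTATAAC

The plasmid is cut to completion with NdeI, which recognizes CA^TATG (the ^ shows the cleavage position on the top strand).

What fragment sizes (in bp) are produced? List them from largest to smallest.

70, 67 bp

NdeI sites (CATATG) start at positions 8, 78.
NdeI cuts after base 2 of each site, so after positions 9, 79.
Circular molecule, 2 cuts → 2 fragments:
  10–79 → 70 bp
  80–137 then 1–9 → 58 + 9 = 67 bp
Sorted largest to smallest: 70, 67 bp.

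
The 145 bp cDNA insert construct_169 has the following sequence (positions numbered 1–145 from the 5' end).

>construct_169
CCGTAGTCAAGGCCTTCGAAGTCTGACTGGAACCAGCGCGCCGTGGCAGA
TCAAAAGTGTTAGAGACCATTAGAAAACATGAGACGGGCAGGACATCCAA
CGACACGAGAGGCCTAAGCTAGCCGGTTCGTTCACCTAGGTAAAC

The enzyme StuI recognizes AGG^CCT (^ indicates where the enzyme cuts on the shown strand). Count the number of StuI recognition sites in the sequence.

2

AGGCCT occurs starting at positions 10, 110.
StuI cuts at 2 sites.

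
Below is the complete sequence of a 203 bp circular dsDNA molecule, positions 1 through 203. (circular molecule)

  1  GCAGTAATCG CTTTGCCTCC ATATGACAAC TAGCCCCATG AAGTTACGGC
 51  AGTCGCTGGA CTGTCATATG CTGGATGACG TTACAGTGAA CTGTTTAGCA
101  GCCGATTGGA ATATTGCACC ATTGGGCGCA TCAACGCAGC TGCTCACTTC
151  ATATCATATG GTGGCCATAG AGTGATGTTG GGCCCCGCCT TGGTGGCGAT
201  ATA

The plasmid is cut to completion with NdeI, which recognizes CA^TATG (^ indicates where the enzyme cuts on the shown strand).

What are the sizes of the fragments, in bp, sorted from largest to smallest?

NdeI sites (CATATG) start at positions 20, 65, 155.
NdeI cuts after base 2 of each site, so after positions 21, 66, 156.
Circular molecule, 3 cuts → 3 fragments:
  22–66 → 45 bp
  67–156 → 90 bp
  157–203 then 1–21 → 47 + 21 = 68 bp
Sorted largest to smallest: 90, 68, 45 bp.

90, 68, 45 bp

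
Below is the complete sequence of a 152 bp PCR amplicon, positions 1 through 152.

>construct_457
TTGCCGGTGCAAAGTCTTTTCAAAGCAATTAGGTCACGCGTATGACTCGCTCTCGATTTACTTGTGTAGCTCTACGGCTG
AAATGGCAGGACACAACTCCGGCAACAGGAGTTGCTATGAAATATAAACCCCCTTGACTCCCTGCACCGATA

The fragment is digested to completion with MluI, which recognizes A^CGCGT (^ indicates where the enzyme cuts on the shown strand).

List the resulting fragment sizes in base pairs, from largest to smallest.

The MluI site (ACGCGT) starts at position 36.
MluI cuts after the first base of each site, so after position 36.
Linear molecule, 1 cut → 2 fragments:
  1–36 → 36 bp
  37–152 → 116 bp
Sorted largest to smallest: 116, 36 bp.

116, 36 bp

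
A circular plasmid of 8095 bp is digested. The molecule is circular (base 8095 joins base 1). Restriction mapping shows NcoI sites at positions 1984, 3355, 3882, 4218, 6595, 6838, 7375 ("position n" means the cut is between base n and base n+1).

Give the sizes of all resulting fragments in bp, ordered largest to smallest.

Circular molecule, 7 cuts → 7 fragments:
  3355 − 1984 = 1371 bp
  3882 − 3355 = 527 bp
  4218 − 3882 = 336 bp
  6595 − 4218 = 2377 bp
  6838 − 6595 = 243 bp
  7375 − 6838 = 537 bp
  wrap: 8095 − 7375 + 1984 = 2704 bp
Sorted largest to smallest: 2704, 2377, 1371, 537, 527, 336, 243 bp.

2704, 2377, 1371, 537, 527, 336, 243 bp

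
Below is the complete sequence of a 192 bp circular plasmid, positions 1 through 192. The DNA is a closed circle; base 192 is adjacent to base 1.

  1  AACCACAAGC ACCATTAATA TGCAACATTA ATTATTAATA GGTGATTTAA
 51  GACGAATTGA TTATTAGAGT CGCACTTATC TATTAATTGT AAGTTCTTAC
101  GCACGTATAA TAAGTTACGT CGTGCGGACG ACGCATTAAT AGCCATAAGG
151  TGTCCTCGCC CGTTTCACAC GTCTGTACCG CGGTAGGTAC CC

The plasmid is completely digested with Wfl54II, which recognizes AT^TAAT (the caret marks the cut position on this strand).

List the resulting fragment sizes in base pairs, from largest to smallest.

Wfl54II sites (ATTAAT) start at positions 14, 27, 34, 82, 135.
Wfl54II cuts after base 2 of each site, so after positions 15, 28, 35, 83, 136.
Circular molecule, 5 cuts → 5 fragments:
  16–28 → 13 bp
  29–35 → 7 bp
  36–83 → 48 bp
  84–136 → 53 bp
  137–192 then 1–15 → 56 + 15 = 71 bp
Sorted largest to smallest: 71, 53, 48, 13, 7 bp.

71, 53, 48, 13, 7 bp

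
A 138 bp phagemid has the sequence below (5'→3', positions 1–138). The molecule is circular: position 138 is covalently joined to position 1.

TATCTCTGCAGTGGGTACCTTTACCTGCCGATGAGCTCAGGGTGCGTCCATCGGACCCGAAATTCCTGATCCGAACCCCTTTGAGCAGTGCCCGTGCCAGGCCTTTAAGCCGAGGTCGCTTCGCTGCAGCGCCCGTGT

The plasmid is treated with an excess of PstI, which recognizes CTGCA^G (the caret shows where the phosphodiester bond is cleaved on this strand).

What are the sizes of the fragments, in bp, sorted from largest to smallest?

PstI sites (CTGCAG) start at positions 6, 124.
PstI cuts after base 5 of each site (before the last base), so after positions 10, 128.
Circular molecule, 2 cuts → 2 fragments:
  11–128 → 118 bp
  129–138 then 1–10 → 10 + 10 = 20 bp
Sorted largest to smallest: 118, 20 bp.

118, 20 bp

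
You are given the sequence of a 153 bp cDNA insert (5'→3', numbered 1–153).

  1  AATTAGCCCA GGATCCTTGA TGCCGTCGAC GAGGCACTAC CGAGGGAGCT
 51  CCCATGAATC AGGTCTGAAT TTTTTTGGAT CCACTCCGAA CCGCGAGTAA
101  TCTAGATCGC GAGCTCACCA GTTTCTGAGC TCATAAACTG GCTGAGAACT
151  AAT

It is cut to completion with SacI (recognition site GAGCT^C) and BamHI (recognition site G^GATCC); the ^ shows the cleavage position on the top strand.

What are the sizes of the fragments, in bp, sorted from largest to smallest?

SacI sites (GAGCTC) start at positions 46, 111, 127.
SacI cuts after base 5 of each site (before the last base), so after positions 50, 115, 131.
BamHI sites (GGATCC) start at positions 11, 77.
BamHI cuts after the first base of each site, so after positions 11, 77.
Combined cut positions: 11, 50, 77, 115, 131.
Linear molecule, 5 cuts → 6 fragments:
  1–11 → 11 bp
  12–50 → 39 bp
  51–77 → 27 bp
  78–115 → 38 bp
  116–131 → 16 bp
  132–153 → 22 bp
Sorted largest to smallest: 39, 38, 27, 22, 16, 11 bp.

39, 38, 27, 22, 16, 11 bp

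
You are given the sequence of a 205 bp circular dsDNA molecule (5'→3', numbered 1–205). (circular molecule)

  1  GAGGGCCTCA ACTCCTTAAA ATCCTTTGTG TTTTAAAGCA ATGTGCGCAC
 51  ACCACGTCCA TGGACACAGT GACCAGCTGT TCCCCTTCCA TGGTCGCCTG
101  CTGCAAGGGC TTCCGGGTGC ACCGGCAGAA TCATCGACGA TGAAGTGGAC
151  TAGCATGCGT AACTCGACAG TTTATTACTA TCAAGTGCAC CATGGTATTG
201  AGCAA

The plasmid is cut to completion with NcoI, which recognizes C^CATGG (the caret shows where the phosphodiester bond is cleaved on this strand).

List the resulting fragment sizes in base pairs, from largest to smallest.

NcoI sites (CCATGG) start at positions 58, 88, 190.
NcoI cuts after the first base of each site, so after positions 58, 88, 190.
Circular molecule, 3 cuts → 3 fragments:
  59–88 → 30 bp
  89–190 → 102 bp
  191–205 then 1–58 → 15 + 58 = 73 bp
Sorted largest to smallest: 102, 73, 30 bp.

102, 73, 30 bp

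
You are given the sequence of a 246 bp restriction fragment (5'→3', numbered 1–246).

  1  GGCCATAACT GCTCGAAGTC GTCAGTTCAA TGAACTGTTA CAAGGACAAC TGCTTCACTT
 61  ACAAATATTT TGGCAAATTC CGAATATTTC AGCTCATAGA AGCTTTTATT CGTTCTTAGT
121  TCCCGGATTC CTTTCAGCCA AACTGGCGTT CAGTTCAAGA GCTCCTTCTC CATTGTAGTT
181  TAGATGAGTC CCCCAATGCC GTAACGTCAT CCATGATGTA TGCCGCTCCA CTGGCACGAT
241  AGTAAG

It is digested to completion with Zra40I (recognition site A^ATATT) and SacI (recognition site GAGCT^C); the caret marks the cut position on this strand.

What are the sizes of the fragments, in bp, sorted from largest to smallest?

Zra40I sites (AATATT) start at positions 64, 83.
Zra40I cuts after the first base of each site, so after positions 64, 83.
The SacI site (GAGCTC) starts at position 159.
SacI cuts after base 5 of each site (before the last base), so after position 163.
Combined cut positions: 64, 83, 163.
Linear molecule, 3 cuts → 4 fragments:
  1–64 → 64 bp
  65–83 → 19 bp
  84–163 → 80 bp
  164–246 → 83 bp
Sorted largest to smallest: 83, 80, 64, 19 bp.

83, 80, 64, 19 bp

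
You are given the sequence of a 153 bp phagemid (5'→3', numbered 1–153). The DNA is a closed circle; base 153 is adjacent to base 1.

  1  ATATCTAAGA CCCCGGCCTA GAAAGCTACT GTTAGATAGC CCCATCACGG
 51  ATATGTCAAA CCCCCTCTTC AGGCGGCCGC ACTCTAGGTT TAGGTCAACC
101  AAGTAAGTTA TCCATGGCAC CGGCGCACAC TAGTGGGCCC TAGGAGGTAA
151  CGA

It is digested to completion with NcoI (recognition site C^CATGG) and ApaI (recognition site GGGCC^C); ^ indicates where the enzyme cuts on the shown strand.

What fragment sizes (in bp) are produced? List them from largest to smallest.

126, 27 bp

The NcoI site (CCATGG) starts at position 112.
NcoI cuts after the first base of each site, so after position 112.
The ApaI site (GGGCCC) starts at position 135.
ApaI cuts after base 5 of each site (before the last base), so after position 139.
Combined cut positions: 112, 139.
Circular molecule, 2 cuts → 2 fragments:
  113–139 → 27 bp
  140–153 then 1–112 → 14 + 112 = 126 bp
Sorted largest to smallest: 126, 27 bp.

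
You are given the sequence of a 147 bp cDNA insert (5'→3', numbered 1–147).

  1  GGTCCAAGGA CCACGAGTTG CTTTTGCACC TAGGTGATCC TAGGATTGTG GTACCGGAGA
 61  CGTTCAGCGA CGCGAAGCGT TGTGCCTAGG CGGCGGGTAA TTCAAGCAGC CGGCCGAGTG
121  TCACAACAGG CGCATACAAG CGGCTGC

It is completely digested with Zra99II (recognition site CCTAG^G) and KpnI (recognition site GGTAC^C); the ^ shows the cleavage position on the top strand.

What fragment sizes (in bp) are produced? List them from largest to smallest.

Zra99II sites (CCTAGG) start at positions 29, 39, 85.
Zra99II cuts after base 5 of each site (before the last base), so after positions 33, 43, 89.
The KpnI site (GGTACC) starts at position 50.
KpnI cuts after base 5 of each site (before the last base), so after position 54.
Combined cut positions: 33, 43, 54, 89.
Linear molecule, 4 cuts → 5 fragments:
  1–33 → 33 bp
  34–43 → 10 bp
  44–54 → 11 bp
  55–89 → 35 bp
  90–147 → 58 bp
Sorted largest to smallest: 58, 35, 33, 11, 10 bp.

58, 35, 33, 11, 10 bp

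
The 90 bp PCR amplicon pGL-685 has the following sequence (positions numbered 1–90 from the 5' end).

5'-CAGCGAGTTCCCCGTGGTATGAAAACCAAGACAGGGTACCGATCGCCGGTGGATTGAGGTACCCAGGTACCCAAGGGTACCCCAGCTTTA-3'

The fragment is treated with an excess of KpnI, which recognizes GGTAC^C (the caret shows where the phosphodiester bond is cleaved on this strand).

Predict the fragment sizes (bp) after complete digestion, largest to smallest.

KpnI sites (GGTACC) start at positions 35, 58, 66, 76.
KpnI cuts after base 5 of each site (before the last base), so after positions 39, 62, 70, 80.
Linear molecule, 4 cuts → 5 fragments:
  1–39 → 39 bp
  40–62 → 23 bp
  63–70 → 8 bp
  71–80 → 10 bp
  81–90 → 10 bp
Sorted largest to smallest: 39, 23, 10, 10, 8 bp.

39, 23, 10, 10, 8 bp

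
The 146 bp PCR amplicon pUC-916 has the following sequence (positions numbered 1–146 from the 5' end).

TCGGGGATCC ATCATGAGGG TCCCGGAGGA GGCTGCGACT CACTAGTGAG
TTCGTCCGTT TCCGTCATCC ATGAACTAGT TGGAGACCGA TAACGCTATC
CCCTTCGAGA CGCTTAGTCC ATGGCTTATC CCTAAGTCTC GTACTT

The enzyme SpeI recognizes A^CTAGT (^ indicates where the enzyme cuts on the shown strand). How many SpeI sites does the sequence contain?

ACTAGT occurs starting at positions 42, 75.
SpeI cuts at 2 sites.

2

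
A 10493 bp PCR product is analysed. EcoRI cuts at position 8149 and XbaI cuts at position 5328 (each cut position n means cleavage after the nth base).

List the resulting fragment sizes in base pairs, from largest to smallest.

5328, 2821, 2344 bp

Combined cut positions (sorted): 5328, 8149.
Linear molecule, 2 cuts → 3 fragments:
  5328 − 0 = 5328 bp
  8149 − 5328 = 2821 bp
  10493 − 8149 = 2344 bp
Sorted largest to smallest: 5328, 2821, 2344 bp.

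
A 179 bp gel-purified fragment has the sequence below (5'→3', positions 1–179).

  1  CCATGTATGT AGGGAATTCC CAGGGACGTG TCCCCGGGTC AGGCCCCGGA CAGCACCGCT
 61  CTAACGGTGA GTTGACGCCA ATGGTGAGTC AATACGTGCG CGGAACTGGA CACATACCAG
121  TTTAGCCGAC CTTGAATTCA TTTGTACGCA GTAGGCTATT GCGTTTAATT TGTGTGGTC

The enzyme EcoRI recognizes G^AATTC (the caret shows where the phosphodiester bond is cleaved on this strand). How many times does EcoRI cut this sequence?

2

GAATTC occurs starting at positions 14, 134.
EcoRI cuts at 2 sites.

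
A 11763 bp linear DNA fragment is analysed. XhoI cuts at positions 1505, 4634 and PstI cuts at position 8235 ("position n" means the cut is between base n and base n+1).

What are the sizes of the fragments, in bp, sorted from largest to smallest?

Combined cut positions (sorted): 1505, 4634, 8235.
Linear molecule, 3 cuts → 4 fragments:
  1505 − 0 = 1505 bp
  4634 − 1505 = 3129 bp
  8235 − 4634 = 3601 bp
  11763 − 8235 = 3528 bp
Sorted largest to smallest: 3601, 3528, 3129, 1505 bp.

3601, 3528, 3129, 1505 bp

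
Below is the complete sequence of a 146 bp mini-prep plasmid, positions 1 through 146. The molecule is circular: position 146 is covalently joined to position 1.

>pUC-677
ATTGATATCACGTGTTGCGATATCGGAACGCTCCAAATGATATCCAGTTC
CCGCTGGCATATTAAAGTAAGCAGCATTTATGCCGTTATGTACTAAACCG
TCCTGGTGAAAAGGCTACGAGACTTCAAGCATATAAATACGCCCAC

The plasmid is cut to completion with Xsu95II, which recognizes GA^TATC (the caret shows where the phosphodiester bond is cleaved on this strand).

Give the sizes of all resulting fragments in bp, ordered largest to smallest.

111, 20, 15 bp

Xsu95II sites (GATATC) start at positions 4, 19, 39.
Xsu95II cuts after base 2 of each site, so after positions 5, 20, 40.
Circular molecule, 3 cuts → 3 fragments:
  6–20 → 15 bp
  21–40 → 20 bp
  41–146 then 1–5 → 106 + 5 = 111 bp
Sorted largest to smallest: 111, 20, 15 bp.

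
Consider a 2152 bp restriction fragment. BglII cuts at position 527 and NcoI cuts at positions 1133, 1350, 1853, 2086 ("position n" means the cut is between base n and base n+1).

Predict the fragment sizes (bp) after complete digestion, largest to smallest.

606, 527, 503, 233, 217, 66 bp

Combined cut positions (sorted): 527, 1133, 1350, 1853, 2086.
Linear molecule, 5 cuts → 6 fragments:
  527 − 0 = 527 bp
  1133 − 527 = 606 bp
  1350 − 1133 = 217 bp
  1853 − 1350 = 503 bp
  2086 − 1853 = 233 bp
  2152 − 2086 = 66 bp
Sorted largest to smallest: 606, 527, 503, 233, 217, 66 bp.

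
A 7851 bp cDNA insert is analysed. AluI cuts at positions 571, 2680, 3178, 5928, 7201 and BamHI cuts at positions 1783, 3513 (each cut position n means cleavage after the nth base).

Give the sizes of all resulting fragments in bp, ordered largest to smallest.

Combined cut positions (sorted): 571, 1783, 2680, 3178, 3513, 5928, 7201.
Linear molecule, 7 cuts → 8 fragments:
  571 − 0 = 571 bp
  1783 − 571 = 1212 bp
  2680 − 1783 = 897 bp
  3178 − 2680 = 498 bp
  3513 − 3178 = 335 bp
  5928 − 3513 = 2415 bp
  7201 − 5928 = 1273 bp
  7851 − 7201 = 650 bp
Sorted largest to smallest: 2415, 1273, 1212, 897, 650, 571, 498, 335 bp.

2415, 1273, 1212, 897, 650, 571, 498, 335 bp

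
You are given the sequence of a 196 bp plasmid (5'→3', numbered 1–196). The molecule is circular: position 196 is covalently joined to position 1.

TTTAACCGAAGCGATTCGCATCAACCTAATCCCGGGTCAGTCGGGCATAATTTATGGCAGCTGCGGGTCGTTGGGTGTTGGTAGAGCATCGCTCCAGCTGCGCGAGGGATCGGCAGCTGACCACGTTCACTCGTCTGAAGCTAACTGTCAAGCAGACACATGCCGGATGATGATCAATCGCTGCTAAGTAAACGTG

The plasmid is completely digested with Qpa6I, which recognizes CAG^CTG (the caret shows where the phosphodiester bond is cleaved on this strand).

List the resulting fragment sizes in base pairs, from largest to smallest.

140, 37, 19 bp

Qpa6I sites (CAGCTG) start at positions 58, 95, 114.
Qpa6I cuts after base 3 of each site, so after positions 60, 97, 116.
Circular molecule, 3 cuts → 3 fragments:
  61–97 → 37 bp
  98–116 → 19 bp
  117–196 then 1–60 → 80 + 60 = 140 bp
Sorted largest to smallest: 140, 37, 19 bp.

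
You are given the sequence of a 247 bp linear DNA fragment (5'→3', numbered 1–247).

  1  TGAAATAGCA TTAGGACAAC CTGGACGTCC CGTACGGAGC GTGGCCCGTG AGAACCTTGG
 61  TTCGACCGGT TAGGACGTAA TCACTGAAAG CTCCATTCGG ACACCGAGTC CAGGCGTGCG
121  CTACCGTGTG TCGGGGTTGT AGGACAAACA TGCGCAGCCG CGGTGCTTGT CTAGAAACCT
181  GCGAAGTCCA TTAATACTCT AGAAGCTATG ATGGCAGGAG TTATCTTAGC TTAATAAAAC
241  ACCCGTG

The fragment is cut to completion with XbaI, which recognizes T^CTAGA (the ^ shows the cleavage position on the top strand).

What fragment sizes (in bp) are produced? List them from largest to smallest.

170, 49, 28 bp

XbaI sites (TCTAGA) start at positions 170, 198.
XbaI cuts after the first base of each site, so after positions 170, 198.
Linear molecule, 2 cuts → 3 fragments:
  1–170 → 170 bp
  171–198 → 28 bp
  199–247 → 49 bp
Sorted largest to smallest: 170, 49, 28 bp.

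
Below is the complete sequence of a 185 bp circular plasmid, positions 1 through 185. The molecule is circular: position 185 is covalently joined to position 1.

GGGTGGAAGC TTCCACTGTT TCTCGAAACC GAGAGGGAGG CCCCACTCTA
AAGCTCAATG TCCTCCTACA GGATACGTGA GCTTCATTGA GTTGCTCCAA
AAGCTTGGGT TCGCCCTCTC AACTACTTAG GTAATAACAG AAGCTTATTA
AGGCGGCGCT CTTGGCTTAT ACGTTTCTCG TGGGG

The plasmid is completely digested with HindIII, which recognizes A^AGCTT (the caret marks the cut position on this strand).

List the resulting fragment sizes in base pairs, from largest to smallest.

HindIII sites (AAGCTT) start at positions 7, 101, 141.
HindIII cuts after the first base of each site, so after positions 7, 101, 141.
Circular molecule, 3 cuts → 3 fragments:
  8–101 → 94 bp
  102–141 → 40 bp
  142–185 then 1–7 → 44 + 7 = 51 bp
Sorted largest to smallest: 94, 51, 40 bp.

94, 51, 40 bp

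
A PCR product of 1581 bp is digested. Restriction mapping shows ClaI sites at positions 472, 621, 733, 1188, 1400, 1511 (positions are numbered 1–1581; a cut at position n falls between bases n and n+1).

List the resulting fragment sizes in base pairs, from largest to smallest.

Linear molecule, 6 cuts → 7 fragments:
  472 − 0 = 472 bp
  621 − 472 = 149 bp
  733 − 621 = 112 bp
  1188 − 733 = 455 bp
  1400 − 1188 = 212 bp
  1511 − 1400 = 111 bp
  1581 − 1511 = 70 bp
Sorted largest to smallest: 472, 455, 212, 149, 112, 111, 70 bp.

472, 455, 212, 149, 112, 111, 70 bp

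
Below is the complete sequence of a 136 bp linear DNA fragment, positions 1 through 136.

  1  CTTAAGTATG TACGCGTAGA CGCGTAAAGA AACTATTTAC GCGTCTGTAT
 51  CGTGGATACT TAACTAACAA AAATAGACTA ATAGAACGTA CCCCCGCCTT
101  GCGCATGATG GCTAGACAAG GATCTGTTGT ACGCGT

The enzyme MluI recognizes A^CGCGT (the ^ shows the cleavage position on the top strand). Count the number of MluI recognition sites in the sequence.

4

ACGCGT occurs starting at positions 12, 20, 39, 131.
MluI cuts at 4 sites.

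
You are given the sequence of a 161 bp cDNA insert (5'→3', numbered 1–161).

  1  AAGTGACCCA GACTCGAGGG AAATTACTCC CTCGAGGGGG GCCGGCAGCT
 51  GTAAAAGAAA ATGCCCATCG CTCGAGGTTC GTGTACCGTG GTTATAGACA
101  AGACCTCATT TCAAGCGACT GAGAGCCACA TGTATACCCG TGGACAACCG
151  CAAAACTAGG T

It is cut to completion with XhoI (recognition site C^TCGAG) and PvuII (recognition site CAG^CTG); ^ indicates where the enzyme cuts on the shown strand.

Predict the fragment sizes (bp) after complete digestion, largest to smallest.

XhoI sites (CTCGAG) start at positions 13, 31, 71.
XhoI cuts after the first base of each site, so after positions 13, 31, 71.
The PvuII site (CAGCTG) starts at position 46.
PvuII cuts after base 3 of each site, so after position 48.
Combined cut positions: 13, 31, 48, 71.
Linear molecule, 4 cuts → 5 fragments:
  1–13 → 13 bp
  14–31 → 18 bp
  32–48 → 17 bp
  49–71 → 23 bp
  72–161 → 90 bp
Sorted largest to smallest: 90, 23, 18, 17, 13 bp.

90, 23, 18, 17, 13 bp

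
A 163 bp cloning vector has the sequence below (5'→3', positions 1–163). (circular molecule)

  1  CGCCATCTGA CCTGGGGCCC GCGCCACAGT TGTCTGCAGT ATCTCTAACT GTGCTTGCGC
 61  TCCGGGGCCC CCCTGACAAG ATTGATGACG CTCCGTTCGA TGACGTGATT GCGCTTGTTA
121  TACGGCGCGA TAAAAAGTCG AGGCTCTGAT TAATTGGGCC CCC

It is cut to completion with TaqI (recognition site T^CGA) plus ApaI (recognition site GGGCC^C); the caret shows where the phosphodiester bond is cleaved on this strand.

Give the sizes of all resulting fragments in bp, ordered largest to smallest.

50, 41, 28, 22, 22 bp

TaqI sites (TCGA) start at positions 97, 138.
TaqI cuts after the first base of each site, so after positions 97, 138.
ApaI sites (GGGCCC) start at positions 15, 65, 156.
ApaI cuts after base 5 of each site (before the last base), so after positions 19, 69, 160.
Combined cut positions: 19, 69, 97, 138, 160.
Circular molecule, 5 cuts → 5 fragments:
  20–69 → 50 bp
  70–97 → 28 bp
  98–138 → 41 bp
  139–160 → 22 bp
  161–163 then 1–19 → 3 + 19 = 22 bp
Sorted largest to smallest: 50, 41, 28, 22, 22 bp.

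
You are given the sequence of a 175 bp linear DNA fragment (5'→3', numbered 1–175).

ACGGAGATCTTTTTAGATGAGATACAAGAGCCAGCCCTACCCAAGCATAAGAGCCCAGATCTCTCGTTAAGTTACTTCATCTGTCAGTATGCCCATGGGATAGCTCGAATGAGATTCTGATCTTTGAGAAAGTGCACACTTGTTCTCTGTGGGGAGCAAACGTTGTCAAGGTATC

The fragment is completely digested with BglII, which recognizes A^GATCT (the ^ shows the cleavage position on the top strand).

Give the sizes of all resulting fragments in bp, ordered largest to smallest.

BglII sites (AGATCT) start at positions 5, 57.
BglII cuts after the first base of each site, so after positions 5, 57.
Linear molecule, 2 cuts → 3 fragments:
  1–5 → 5 bp
  6–57 → 52 bp
  58–175 → 118 bp
Sorted largest to smallest: 118, 52, 5 bp.

118, 52, 5 bp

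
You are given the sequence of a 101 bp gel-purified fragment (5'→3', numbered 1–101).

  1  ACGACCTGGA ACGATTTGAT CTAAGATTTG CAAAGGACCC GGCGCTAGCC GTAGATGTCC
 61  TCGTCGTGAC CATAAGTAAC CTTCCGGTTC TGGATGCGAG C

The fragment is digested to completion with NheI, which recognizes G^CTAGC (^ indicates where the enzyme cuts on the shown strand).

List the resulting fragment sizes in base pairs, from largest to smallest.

The NheI site (GCTAGC) starts at position 44.
NheI cuts after the first base of each site, so after position 44.
Linear molecule, 1 cut → 2 fragments:
  1–44 → 44 bp
  45–101 → 57 bp
Sorted largest to smallest: 57, 44 bp.

57, 44 bp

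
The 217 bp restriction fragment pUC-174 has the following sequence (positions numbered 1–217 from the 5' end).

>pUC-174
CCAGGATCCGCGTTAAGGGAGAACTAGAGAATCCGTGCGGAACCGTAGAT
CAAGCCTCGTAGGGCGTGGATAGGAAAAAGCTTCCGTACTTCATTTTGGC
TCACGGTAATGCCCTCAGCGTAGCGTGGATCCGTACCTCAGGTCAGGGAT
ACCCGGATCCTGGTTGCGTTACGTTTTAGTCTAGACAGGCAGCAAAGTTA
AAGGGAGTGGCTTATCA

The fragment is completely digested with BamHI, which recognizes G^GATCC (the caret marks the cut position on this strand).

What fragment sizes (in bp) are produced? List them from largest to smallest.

123, 62, 28, 4 bp

BamHI sites (GGATCC) start at positions 4, 127, 155.
BamHI cuts after the first base of each site, so after positions 4, 127, 155.
Linear molecule, 3 cuts → 4 fragments:
  1–4 → 4 bp
  5–127 → 123 bp
  128–155 → 28 bp
  156–217 → 62 bp
Sorted largest to smallest: 123, 62, 28, 4 bp.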